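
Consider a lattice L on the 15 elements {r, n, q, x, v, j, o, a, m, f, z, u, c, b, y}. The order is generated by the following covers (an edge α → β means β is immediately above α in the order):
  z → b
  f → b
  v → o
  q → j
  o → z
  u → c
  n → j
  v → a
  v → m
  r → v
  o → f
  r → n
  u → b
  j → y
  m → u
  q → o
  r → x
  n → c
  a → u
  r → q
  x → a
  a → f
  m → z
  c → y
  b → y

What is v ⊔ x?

Common upper bounds of {v, x}: a, b, c, f, u, y.
The least among these is a.

a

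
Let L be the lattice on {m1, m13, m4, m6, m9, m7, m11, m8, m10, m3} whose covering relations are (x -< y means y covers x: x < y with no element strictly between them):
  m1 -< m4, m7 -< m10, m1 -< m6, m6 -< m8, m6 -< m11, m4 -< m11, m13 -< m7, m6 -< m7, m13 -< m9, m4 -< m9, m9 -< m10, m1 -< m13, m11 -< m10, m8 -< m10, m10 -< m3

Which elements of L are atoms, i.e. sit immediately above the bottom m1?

m13, m4, m6

The atoms are exactly the elements that cover m1: m13, m4, m6.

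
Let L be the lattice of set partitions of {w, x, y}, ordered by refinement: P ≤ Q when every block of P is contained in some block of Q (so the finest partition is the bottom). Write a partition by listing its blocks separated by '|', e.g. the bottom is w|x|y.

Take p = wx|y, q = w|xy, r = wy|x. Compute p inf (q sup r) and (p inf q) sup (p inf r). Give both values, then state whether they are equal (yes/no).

q sup r = wxy, so p inf (q sup r) = wx|y inf wxy = wx|y.
p inf q = w|x|y and p inf r = w|x|y, so (p inf q) sup (p inf r) = w|x|y sup w|x|y = w|x|y.
Equal: no.

wx|y; w|x|y; no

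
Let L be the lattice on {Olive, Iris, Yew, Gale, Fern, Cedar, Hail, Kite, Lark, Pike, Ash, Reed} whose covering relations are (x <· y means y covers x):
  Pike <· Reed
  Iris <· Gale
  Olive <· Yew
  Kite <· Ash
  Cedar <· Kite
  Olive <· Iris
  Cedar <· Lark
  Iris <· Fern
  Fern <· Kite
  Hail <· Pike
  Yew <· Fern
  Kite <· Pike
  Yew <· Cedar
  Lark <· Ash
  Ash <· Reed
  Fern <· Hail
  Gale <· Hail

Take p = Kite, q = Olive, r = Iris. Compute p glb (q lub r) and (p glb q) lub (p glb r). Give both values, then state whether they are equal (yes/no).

Iris; Iris; yes

q lub r = Iris, so p glb (q lub r) = Kite glb Iris = Iris.
p glb q = Olive and p glb r = Iris, so (p glb q) lub (p glb r) = Olive lub Iris = Iris.
Equal: yes.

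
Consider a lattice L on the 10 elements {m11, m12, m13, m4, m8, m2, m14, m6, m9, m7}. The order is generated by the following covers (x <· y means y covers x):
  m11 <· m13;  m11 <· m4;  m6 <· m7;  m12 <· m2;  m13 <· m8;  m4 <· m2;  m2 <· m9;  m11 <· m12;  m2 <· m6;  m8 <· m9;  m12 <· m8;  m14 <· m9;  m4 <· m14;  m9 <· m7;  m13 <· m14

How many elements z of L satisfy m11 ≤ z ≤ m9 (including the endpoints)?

The interval [m11, m9] = {m11, m12, m13, m14, m2, m4, m8, m9}, which has 8 elements.

8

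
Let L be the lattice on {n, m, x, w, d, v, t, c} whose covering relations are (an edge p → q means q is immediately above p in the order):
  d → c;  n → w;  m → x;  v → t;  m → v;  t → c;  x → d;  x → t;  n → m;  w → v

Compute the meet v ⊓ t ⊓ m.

m

Common lower bounds of {v, t, m}: m, n.
The greatest among these is m.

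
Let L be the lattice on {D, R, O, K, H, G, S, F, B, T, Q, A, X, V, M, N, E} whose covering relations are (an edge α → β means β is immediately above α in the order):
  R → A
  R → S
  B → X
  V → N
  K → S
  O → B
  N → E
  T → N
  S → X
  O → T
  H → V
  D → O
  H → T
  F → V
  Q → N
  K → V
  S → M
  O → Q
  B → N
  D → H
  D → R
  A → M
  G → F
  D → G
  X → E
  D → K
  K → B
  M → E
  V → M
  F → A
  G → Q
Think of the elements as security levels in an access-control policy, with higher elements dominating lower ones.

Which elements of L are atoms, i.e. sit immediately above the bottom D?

The atoms are exactly the elements that cover D: G, H, K, O, R.

G, H, K, O, R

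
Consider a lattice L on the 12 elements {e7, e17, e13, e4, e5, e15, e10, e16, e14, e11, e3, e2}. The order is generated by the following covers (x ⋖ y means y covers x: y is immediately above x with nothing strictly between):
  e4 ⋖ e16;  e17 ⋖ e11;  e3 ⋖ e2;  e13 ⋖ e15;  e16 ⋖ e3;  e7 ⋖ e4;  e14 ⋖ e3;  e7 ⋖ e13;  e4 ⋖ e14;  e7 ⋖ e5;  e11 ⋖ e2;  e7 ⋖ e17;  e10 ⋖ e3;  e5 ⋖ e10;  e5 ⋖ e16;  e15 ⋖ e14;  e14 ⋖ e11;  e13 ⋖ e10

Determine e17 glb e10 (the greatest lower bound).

Common lower bounds of {e17, e10}: e7.
The greatest among these is e7.

e7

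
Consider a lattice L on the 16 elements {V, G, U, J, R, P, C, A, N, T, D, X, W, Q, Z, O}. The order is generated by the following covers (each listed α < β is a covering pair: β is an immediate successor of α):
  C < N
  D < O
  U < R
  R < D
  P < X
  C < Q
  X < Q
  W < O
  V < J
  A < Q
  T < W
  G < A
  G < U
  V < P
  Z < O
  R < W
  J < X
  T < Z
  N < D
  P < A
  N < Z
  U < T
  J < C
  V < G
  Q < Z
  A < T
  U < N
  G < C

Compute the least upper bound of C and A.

Common upper bounds of {C, A}: O, Q, Z.
The least among these is Q.

Q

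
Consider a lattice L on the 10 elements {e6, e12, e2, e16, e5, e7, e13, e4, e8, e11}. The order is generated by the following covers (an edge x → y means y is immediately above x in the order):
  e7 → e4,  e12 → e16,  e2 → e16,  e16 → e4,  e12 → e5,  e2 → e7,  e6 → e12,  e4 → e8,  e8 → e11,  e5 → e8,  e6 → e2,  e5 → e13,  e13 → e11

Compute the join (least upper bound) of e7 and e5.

e8

Common upper bounds of {e7, e5}: e11, e8.
The least among these is e8.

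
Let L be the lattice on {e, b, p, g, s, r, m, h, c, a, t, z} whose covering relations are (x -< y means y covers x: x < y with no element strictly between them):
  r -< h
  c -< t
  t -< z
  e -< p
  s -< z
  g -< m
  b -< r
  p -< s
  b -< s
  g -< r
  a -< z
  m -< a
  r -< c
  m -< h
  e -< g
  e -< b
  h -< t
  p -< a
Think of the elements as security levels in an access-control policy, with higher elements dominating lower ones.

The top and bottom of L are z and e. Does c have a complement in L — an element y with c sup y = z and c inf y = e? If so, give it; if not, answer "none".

Need y with c ∨ y = z and c ∧ y = e.
Checking each element gives: p.

p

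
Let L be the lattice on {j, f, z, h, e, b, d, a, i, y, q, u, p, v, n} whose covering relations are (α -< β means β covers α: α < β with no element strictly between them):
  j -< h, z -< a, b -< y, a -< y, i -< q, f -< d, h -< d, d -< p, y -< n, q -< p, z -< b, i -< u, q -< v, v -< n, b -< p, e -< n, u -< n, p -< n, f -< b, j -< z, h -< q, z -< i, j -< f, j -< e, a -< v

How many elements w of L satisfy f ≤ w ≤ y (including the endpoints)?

3

The interval [f, y] = {b, f, y}, which has 3 elements.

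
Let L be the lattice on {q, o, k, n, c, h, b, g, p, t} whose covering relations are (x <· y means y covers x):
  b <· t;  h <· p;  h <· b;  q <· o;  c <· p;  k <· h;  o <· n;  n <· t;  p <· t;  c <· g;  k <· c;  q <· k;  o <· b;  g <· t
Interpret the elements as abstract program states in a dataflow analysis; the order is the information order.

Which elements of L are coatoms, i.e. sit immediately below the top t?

b, g, n, p

The coatoms are exactly the elements covered by t: b, g, n, p.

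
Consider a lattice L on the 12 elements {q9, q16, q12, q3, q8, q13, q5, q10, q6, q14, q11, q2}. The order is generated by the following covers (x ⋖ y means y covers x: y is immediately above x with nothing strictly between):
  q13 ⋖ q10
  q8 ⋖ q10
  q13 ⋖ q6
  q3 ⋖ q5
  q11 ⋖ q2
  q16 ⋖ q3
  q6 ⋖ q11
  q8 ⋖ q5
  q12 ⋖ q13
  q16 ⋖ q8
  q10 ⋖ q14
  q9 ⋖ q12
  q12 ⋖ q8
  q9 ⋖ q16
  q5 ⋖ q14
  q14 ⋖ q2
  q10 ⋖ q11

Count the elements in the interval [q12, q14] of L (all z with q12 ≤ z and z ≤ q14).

6

The interval [q12, q14] = {q10, q12, q13, q14, q5, q8}, which has 6 elements.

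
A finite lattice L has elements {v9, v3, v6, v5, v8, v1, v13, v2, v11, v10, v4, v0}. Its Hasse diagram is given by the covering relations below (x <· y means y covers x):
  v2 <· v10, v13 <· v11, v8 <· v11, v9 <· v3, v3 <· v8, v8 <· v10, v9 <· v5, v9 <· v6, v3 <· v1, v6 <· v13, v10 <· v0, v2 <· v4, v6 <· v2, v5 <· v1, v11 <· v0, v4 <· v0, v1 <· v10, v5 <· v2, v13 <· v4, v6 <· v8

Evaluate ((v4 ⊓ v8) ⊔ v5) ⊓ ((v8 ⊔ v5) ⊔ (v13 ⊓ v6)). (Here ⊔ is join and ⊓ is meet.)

v4 ∧ v8 = v6
v6 ∨ v5 = v2
v8 ∨ v5 = v10
v13 ∧ v6 = v6
v10 ∨ v6 = v10
v2 ∧ v10 = v2

v2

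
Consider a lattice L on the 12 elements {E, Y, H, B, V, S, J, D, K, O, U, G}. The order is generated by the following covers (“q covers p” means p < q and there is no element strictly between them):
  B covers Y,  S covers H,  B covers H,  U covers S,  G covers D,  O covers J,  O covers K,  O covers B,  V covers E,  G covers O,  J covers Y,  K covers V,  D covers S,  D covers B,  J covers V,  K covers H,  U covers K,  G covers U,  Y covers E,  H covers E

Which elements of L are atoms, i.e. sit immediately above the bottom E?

H, V, Y

The atoms are exactly the elements that cover E: H, V, Y.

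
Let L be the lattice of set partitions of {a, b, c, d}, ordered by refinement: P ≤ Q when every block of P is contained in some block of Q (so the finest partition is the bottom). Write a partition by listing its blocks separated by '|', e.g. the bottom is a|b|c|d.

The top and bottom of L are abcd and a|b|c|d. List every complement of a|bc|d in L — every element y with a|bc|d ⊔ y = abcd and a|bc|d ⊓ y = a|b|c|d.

abd|c, ab|cd, acd|b, ac|bd

Need y with a|bc|d ∨ y = abcd and a|bc|d ∧ y = a|b|c|d.
Checking each element gives: abd|c, ab|cd, acd|b, ac|bd.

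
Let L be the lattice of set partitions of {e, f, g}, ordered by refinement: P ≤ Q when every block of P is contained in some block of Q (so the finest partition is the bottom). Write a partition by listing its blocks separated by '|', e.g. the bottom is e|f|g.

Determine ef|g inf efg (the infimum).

ef|g

Common lower bounds of {ef|g, efg}: ef|g, e|f|g.
The greatest among these is ef|g.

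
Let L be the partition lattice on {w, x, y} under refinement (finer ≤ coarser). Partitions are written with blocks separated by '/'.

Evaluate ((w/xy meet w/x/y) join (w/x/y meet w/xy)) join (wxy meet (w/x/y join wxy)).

w/xy ∧ w/x/y = w/x/y
w/x/y ∧ w/xy = w/x/y
w/x/y ∨ w/x/y = w/x/y
w/x/y ∨ wxy = wxy
wxy ∧ wxy = wxy
w/x/y ∨ wxy = wxy

wxy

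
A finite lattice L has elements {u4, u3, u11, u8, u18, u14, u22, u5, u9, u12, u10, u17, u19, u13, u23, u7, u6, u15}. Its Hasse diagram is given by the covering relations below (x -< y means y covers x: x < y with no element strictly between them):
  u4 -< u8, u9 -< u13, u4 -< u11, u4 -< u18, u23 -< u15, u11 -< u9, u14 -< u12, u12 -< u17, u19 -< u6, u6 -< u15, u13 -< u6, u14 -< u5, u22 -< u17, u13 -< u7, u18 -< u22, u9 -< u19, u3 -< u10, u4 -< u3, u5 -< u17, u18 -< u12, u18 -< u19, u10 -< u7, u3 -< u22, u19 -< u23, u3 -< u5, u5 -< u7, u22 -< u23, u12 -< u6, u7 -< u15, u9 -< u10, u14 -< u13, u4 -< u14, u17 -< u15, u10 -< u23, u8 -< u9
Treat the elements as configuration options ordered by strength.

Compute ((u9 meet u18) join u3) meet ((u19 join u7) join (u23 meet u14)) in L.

u3

u9 ∧ u18 = u4
u4 ∨ u3 = u3
u19 ∨ u7 = u15
u23 ∧ u14 = u4
u15 ∨ u4 = u15
u3 ∧ u15 = u3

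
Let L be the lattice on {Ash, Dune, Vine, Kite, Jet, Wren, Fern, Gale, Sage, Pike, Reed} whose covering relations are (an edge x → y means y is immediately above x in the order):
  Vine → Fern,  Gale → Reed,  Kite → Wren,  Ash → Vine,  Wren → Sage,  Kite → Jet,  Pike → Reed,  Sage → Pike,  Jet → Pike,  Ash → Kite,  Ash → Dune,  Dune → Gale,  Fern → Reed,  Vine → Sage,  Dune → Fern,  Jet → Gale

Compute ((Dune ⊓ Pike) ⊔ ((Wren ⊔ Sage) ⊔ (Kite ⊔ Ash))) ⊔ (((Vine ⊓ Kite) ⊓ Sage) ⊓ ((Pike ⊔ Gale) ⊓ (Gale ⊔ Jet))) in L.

Sage

Dune ∧ Pike = Ash
Wren ∨ Sage = Sage
Kite ∨ Ash = Kite
Sage ∨ Kite = Sage
Ash ∨ Sage = Sage
Vine ∧ Kite = Ash
Ash ∧ Sage = Ash
Pike ∨ Gale = Reed
Gale ∨ Jet = Gale
Reed ∧ Gale = Gale
Ash ∧ Gale = Ash
Sage ∨ Ash = Sage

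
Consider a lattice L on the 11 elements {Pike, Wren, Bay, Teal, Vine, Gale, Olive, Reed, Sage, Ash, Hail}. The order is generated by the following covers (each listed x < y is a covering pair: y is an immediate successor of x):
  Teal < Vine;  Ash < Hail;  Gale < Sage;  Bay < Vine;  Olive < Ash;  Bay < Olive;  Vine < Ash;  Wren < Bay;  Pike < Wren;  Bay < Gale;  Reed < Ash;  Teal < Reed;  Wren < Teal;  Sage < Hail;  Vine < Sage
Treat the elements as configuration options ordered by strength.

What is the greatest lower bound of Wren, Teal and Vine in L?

Wren

Common lower bounds of {Wren, Teal, Vine}: Pike, Wren.
The greatest among these is Wren.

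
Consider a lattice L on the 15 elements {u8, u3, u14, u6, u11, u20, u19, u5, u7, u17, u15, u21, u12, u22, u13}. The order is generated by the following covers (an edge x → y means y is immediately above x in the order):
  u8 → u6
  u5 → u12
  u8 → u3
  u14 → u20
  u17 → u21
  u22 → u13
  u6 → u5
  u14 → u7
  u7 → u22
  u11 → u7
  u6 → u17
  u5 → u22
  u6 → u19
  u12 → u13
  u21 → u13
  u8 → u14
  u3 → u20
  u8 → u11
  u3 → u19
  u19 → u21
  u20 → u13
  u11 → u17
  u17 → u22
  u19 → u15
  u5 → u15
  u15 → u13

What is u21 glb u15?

Common lower bounds of {u21, u15}: u19, u3, u6, u8.
The greatest among these is u19.

u19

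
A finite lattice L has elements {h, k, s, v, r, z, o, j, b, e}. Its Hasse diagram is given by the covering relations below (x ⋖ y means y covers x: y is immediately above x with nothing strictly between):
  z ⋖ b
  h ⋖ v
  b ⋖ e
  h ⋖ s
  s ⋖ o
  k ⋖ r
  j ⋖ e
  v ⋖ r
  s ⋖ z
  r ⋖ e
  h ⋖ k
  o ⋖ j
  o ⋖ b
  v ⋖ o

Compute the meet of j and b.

Common lower bounds of {j, b}: h, o, s, v.
The greatest among these is o.

o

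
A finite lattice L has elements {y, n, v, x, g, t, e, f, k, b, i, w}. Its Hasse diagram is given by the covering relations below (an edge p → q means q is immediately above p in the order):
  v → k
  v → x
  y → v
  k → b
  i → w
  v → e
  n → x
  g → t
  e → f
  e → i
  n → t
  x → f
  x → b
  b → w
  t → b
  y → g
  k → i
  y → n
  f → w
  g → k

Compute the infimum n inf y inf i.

y

Common lower bounds of {n, y, i}: y.
The greatest among these is y.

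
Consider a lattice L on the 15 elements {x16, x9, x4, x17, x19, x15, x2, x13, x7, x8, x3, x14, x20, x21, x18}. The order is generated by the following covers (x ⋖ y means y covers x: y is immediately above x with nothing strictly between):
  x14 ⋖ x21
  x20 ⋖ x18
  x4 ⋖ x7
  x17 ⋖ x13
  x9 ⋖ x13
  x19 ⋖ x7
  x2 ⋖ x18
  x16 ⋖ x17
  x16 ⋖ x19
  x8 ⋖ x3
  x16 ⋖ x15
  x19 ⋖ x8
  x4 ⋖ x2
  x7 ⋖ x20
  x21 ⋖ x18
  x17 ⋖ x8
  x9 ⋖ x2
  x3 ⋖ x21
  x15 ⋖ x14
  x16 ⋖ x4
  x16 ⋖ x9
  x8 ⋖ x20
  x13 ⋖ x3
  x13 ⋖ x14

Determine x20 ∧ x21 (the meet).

x8

Common lower bounds of {x20, x21}: x16, x17, x19, x8.
The greatest among these is x8.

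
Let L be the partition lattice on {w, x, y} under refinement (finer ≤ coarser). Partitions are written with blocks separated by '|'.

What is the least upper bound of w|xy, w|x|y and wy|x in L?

wxy

The join of w|xy, w|x|y, wy|x merges any blocks that overlap across the partitions, giving wxy.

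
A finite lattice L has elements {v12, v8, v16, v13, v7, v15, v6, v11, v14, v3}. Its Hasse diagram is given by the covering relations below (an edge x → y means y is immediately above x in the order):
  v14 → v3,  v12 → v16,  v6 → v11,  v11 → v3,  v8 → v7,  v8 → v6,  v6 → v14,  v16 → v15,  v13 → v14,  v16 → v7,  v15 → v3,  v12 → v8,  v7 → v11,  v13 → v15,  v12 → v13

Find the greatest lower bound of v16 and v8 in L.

Common lower bounds of {v16, v8}: v12.
The greatest among these is v12.

v12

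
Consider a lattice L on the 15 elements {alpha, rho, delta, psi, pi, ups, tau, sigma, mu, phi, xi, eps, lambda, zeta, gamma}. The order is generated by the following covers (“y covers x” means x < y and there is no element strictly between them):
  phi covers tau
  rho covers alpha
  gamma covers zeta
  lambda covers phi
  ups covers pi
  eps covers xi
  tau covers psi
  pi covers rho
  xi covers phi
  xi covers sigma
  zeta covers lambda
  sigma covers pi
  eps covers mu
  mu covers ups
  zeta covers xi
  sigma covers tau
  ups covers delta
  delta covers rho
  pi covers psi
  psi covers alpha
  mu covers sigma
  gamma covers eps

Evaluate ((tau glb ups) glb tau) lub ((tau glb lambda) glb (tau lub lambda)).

tau ∧ ups = psi
psi ∧ tau = psi
tau ∧ lambda = tau
tau ∨ lambda = lambda
tau ∧ lambda = tau
psi ∨ tau = tau

tau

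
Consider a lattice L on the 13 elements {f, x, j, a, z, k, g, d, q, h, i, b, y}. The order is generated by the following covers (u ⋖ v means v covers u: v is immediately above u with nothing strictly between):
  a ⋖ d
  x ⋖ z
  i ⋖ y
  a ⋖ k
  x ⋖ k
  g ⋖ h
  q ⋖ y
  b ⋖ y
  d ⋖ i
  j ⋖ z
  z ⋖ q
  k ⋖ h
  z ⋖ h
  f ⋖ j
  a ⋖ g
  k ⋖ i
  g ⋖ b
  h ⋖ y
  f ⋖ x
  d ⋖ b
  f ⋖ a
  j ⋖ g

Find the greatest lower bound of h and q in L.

Common lower bounds of {h, q}: f, j, x, z.
The greatest among these is z.

z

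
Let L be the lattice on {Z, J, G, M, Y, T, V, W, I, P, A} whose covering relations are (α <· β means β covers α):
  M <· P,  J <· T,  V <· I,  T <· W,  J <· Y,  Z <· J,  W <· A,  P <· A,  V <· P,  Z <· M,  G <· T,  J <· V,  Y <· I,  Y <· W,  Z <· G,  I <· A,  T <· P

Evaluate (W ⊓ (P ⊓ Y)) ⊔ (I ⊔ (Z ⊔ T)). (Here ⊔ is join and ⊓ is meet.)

A

P ∧ Y = J
W ∧ J = J
Z ∨ T = T
I ∨ T = A
J ∨ A = A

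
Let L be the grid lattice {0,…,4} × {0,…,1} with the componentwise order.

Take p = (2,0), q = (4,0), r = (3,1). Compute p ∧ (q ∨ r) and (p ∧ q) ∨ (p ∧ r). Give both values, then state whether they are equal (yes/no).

q ∨ r = (4,1), so p ∧ (q ∨ r) = (2,0) ∧ (4,1) = (2,0).
p ∧ q = (2,0) and p ∧ r = (2,0), so (p ∧ q) ∨ (p ∧ r) = (2,0) ∨ (2,0) = (2,0).
Equal: yes.

(2,0); (2,0); yes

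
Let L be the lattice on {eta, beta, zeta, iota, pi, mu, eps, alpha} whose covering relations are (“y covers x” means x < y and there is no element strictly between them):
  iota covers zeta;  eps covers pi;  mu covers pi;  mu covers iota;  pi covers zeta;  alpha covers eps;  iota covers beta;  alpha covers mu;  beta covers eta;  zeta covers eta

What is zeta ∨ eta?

Common upper bounds of {zeta, eta}: alpha, eps, iota, mu, pi, zeta.
The least among these is zeta.

zeta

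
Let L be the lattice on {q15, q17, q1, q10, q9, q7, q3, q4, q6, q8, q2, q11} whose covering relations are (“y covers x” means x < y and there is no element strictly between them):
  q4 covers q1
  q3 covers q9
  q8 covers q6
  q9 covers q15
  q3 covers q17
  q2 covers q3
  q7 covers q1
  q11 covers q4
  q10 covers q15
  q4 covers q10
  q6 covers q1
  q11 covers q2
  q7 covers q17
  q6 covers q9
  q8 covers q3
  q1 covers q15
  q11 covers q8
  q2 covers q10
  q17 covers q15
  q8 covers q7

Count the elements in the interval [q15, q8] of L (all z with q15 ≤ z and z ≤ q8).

8

The interval [q15, q8] = {q1, q15, q17, q3, q6, q7, q8, q9}, which has 8 elements.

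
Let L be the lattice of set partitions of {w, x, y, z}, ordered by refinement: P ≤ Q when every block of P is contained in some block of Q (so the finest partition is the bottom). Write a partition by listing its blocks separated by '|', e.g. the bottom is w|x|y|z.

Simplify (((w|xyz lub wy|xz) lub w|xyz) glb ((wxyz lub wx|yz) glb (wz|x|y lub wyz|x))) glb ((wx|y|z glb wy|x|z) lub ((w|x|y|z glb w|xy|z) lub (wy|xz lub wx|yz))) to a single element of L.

w|xyz ∨ wy|xz = wxyz
wxyz ∨ w|xyz = wxyz
wxyz ∨ wx|yz = wxyz
wz|x|y ∨ wyz|x = wyz|x
wxyz ∧ wyz|x = wyz|x
wxyz ∧ wyz|x = wyz|x
wx|y|z ∧ wy|x|z = w|x|y|z
w|x|y|z ∧ w|xy|z = w|x|y|z
wy|xz ∨ wx|yz = wxyz
w|x|y|z ∨ wxyz = wxyz
w|x|y|z ∨ wxyz = wxyz
wyz|x ∧ wxyz = wyz|x

wyz|x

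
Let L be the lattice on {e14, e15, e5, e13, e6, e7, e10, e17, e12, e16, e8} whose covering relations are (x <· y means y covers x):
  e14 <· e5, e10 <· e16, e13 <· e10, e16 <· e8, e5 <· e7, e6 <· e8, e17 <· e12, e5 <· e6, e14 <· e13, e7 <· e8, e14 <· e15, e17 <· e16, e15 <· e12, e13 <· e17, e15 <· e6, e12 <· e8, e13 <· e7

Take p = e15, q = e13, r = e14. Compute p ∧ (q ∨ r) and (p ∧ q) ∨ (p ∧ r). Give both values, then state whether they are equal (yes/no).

e14; e14; yes

q ∨ r = e13, so p ∧ (q ∨ r) = e15 ∧ e13 = e14.
p ∧ q = e14 and p ∧ r = e14, so (p ∧ q) ∨ (p ∧ r) = e14 ∨ e14 = e14.
Equal: yes.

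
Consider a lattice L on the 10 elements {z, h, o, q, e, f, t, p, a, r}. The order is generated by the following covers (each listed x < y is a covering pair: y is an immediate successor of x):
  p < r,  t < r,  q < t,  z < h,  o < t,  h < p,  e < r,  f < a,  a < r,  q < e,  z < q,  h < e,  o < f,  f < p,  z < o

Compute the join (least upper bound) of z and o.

o

Common upper bounds of {z, o}: a, f, o, p, r, t.
The least among these is o.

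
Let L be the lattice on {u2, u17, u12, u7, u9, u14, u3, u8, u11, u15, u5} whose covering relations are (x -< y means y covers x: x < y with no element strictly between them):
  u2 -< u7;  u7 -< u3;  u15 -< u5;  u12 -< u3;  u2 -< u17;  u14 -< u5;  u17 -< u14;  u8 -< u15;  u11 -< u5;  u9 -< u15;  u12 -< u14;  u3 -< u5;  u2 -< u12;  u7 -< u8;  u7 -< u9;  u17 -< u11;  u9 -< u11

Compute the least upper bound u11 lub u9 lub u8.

u5

Common upper bounds of {u11, u9, u8}: u5.
The least among these is u5.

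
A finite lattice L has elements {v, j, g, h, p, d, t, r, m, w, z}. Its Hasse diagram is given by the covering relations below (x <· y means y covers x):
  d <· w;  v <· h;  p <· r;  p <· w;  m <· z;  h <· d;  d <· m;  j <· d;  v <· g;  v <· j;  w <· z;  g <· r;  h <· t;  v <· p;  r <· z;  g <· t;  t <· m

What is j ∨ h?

d

Common upper bounds of {j, h}: d, m, w, z.
The least among these is d.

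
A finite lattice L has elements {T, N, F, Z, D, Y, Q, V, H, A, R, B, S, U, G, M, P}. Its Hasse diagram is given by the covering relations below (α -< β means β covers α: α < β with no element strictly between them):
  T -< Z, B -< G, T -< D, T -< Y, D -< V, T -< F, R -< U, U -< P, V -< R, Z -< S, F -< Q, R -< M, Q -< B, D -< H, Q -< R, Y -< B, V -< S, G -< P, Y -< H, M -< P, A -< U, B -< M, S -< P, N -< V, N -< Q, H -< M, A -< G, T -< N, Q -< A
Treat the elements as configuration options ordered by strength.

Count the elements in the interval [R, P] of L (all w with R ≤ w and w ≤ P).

The interval [R, P] = {M, P, R, U}, which has 4 elements.

4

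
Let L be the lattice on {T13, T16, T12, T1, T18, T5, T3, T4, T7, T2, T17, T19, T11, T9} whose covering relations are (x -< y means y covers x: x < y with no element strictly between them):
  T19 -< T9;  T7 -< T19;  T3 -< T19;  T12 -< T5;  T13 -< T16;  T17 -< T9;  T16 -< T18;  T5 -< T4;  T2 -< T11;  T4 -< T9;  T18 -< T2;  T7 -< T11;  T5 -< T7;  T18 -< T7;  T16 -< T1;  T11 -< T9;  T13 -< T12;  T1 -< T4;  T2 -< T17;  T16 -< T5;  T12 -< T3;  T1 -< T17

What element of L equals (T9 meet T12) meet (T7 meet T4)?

T12

T9 ∧ T12 = T12
T7 ∧ T4 = T5
T12 ∧ T5 = T12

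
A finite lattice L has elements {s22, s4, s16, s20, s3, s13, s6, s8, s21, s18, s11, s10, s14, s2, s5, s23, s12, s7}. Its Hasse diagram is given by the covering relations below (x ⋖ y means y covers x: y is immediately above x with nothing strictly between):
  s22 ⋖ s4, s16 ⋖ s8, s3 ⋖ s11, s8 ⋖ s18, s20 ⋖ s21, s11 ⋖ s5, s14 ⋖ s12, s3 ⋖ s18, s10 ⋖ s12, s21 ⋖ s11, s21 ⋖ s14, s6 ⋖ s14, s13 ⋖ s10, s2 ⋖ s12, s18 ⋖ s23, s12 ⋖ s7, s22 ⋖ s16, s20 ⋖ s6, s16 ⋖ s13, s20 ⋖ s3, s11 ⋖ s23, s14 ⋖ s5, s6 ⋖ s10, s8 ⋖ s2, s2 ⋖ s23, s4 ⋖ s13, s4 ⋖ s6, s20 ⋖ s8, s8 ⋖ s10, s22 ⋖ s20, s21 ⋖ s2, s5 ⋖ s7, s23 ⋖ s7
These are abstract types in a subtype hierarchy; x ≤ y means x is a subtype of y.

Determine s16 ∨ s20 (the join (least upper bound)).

s8

Common upper bounds of {s16, s20}: s10, s12, s18, s2, s23, s7, s8.
The least among these is s8.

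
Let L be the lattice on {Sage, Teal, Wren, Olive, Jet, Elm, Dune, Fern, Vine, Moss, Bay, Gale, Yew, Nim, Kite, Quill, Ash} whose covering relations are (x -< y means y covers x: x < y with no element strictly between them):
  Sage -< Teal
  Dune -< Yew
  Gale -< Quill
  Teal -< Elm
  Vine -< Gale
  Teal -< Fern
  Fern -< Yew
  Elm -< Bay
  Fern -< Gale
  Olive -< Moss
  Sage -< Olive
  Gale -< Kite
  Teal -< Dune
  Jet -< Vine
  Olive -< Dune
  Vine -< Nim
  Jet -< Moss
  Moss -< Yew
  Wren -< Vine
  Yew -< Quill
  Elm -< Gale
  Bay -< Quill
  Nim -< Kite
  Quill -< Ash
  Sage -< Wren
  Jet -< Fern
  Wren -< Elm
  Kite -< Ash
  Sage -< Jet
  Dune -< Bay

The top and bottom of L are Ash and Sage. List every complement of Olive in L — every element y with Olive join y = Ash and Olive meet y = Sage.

Kite, Nim

Need y with Olive ∨ y = Ash and Olive ∧ y = Sage.
Checking each element gives: Kite, Nim.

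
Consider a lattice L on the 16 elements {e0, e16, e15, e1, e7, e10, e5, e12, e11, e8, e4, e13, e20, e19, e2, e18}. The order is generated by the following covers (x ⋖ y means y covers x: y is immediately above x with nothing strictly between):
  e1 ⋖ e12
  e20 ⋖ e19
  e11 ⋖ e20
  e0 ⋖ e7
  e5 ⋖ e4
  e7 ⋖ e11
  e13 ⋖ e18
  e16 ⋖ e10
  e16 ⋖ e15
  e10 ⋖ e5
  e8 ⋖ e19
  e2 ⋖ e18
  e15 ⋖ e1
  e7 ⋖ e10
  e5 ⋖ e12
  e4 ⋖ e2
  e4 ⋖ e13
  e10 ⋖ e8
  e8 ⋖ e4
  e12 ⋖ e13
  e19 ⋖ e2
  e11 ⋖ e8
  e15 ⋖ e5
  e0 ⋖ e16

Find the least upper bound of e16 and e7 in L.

e10

Common upper bounds of {e16, e7}: e10, e12, e13, e18, e19, e2, e4, e5, e8.
The least among these is e10.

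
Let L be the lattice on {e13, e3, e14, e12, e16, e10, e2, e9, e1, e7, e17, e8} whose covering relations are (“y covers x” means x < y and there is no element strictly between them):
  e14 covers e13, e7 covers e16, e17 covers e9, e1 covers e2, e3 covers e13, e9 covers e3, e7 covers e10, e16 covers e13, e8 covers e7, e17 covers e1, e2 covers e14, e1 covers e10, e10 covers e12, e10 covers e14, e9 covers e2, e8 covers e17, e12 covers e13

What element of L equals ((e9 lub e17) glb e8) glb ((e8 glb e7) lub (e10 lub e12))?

e10

e9 ∨ e17 = e17
e17 ∧ e8 = e17
e8 ∧ e7 = e7
e10 ∨ e12 = e10
e7 ∨ e10 = e7
e17 ∧ e7 = e10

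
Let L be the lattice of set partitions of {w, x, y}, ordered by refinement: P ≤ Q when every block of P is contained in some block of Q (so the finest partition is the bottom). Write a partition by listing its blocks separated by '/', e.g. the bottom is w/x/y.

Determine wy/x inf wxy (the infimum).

wy/x

The meet (common refinement) of wy/x and wxy intersects blocks pairwise, giving wy/x.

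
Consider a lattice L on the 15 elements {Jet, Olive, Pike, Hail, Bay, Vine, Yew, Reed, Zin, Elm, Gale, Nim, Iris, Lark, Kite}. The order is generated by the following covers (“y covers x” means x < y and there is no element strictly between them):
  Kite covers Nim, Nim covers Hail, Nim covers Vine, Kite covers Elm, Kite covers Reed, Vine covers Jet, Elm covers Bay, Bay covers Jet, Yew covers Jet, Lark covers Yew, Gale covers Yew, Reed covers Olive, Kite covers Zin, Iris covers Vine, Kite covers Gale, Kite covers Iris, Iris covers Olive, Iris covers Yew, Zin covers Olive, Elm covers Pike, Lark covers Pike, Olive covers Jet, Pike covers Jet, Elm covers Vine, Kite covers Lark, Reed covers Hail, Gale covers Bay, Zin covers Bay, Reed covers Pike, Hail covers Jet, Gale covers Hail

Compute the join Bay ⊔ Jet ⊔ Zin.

Zin

Common upper bounds of {Bay, Jet, Zin}: Kite, Zin.
The least among these is Zin.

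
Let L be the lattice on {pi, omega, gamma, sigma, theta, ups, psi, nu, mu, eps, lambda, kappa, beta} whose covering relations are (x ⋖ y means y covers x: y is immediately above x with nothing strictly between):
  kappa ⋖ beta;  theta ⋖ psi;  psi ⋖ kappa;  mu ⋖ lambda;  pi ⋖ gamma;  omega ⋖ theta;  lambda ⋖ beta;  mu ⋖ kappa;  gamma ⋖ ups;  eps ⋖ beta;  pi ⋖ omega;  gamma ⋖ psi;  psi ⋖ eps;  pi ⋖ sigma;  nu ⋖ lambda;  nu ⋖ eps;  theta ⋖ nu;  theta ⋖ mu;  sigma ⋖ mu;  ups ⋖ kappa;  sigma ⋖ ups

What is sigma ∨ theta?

mu

Common upper bounds of {sigma, theta}: beta, kappa, lambda, mu.
The least among these is mu.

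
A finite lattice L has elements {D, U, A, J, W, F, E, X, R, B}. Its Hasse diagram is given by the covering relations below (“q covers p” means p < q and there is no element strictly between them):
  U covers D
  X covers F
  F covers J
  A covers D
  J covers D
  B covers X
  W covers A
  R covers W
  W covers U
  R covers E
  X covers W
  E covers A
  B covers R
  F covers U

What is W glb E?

A

Common lower bounds of {W, E}: A, D.
The greatest among these is A.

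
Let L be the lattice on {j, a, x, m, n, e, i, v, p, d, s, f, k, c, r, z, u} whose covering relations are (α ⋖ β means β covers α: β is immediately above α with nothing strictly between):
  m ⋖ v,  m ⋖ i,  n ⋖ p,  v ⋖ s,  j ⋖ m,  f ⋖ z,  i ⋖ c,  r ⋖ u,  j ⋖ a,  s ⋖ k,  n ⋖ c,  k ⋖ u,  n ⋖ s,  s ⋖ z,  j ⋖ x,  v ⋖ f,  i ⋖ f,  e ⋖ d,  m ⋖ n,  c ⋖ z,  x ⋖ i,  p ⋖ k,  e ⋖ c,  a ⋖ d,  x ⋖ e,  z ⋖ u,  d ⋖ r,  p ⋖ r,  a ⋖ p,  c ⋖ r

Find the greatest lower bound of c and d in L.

Common lower bounds of {c, d}: e, j, x.
The greatest among these is e.

e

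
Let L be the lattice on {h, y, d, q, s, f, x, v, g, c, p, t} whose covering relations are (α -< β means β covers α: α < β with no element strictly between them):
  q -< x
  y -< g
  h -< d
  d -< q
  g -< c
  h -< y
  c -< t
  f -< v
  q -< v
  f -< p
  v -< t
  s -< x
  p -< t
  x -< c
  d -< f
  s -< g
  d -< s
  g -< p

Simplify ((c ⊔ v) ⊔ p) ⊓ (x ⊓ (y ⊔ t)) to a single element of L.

c ∨ v = t
t ∨ p = t
y ∨ t = t
x ∧ t = x
t ∧ x = x

x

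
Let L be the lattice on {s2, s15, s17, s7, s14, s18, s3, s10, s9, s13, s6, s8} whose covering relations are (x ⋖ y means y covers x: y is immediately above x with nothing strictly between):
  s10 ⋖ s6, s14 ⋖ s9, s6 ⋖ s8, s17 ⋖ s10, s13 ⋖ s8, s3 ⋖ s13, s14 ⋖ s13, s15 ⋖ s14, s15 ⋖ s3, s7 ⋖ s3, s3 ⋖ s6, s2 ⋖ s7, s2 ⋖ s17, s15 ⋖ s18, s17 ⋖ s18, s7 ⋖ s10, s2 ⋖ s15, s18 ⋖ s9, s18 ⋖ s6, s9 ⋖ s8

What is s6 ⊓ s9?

Common lower bounds of {s6, s9}: s15, s17, s18, s2.
The greatest among these is s18.

s18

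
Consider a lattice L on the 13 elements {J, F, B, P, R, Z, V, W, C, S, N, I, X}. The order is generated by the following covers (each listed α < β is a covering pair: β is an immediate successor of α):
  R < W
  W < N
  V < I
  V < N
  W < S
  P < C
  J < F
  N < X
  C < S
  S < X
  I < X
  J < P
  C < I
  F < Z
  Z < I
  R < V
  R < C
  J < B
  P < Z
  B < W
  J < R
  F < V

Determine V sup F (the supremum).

V

Common upper bounds of {V, F}: I, N, V, X.
The least among these is V.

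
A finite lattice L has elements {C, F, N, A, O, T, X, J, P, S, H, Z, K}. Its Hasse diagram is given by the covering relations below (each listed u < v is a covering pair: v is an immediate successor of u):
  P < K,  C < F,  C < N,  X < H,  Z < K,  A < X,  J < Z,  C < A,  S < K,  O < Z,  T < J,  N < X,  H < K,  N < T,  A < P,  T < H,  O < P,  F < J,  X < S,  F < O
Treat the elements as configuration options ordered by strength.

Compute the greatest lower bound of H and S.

X

Common lower bounds of {H, S}: A, C, N, X.
The greatest among these is X.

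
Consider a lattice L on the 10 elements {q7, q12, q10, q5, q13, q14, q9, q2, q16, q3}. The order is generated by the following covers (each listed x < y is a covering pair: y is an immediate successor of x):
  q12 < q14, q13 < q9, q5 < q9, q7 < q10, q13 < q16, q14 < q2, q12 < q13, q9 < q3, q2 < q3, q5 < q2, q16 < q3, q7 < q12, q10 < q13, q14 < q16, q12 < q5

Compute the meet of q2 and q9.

Common lower bounds of {q2, q9}: q12, q5, q7.
The greatest among these is q5.

q5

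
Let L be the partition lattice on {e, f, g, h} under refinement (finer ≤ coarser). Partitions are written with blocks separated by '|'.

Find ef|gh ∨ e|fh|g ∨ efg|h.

Common upper bounds of {ef|gh, e|fh|g, efg|h}: efgh.
The least among these is efgh.

efgh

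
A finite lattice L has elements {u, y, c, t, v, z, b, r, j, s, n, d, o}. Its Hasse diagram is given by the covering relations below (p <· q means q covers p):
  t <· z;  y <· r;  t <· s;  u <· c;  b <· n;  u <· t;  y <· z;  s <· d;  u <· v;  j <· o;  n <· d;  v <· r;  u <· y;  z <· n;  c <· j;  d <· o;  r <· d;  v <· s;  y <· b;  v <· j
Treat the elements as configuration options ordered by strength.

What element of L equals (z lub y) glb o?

z ∨ y = z
z ∧ o = z

z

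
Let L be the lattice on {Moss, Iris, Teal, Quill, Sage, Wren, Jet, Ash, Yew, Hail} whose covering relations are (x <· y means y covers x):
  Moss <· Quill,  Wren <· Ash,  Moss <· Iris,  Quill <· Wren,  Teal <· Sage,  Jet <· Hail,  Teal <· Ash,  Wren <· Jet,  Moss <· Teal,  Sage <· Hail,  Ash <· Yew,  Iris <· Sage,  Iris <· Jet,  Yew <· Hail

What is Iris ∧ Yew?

Common lower bounds of {Iris, Yew}: Moss.
The greatest among these is Moss.

Moss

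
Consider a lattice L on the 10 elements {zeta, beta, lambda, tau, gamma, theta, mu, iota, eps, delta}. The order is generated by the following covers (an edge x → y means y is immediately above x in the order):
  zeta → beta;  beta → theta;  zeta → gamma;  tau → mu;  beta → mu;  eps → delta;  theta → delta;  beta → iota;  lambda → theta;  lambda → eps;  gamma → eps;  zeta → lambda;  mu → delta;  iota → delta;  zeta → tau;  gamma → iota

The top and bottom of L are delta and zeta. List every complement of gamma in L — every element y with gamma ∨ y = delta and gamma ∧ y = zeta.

Need y with gamma ∨ y = delta and gamma ∧ y = zeta.
Checking each element gives: mu, tau, theta.

mu, tau, theta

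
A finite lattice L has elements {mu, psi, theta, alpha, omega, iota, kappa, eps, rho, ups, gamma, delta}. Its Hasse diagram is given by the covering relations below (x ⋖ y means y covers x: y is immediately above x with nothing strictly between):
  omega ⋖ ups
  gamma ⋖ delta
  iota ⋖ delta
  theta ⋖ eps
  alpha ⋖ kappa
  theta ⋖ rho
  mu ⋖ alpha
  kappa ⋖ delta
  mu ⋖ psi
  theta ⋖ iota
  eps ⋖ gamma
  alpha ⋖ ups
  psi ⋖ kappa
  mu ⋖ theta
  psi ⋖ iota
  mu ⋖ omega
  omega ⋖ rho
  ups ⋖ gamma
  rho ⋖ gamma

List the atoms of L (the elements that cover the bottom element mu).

alpha, omega, psi, theta

The atoms are exactly the elements that cover mu: alpha, omega, psi, theta.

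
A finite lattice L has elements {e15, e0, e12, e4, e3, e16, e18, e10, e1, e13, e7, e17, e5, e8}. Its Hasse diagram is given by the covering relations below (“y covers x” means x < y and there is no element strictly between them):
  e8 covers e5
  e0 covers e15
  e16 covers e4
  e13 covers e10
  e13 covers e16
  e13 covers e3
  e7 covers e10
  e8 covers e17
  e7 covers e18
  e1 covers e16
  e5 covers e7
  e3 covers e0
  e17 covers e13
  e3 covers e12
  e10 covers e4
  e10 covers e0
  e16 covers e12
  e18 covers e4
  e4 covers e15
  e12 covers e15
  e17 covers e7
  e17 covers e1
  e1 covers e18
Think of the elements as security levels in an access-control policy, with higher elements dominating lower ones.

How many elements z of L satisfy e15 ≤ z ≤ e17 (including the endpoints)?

The interval [e15, e17] = {e0, e1, e10, e12, e13, e15, e16, e17, e18, e3, e4, e7}, which has 12 elements.

12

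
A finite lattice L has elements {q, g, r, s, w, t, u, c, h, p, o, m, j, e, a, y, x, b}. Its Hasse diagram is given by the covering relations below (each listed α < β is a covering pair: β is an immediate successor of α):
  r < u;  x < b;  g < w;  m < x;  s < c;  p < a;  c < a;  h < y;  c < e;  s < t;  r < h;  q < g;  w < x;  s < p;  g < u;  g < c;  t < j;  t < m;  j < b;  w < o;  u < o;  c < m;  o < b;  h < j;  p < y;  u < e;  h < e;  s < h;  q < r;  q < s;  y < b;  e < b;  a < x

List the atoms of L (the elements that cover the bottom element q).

g, r, s

The atoms are exactly the elements that cover q: g, r, s.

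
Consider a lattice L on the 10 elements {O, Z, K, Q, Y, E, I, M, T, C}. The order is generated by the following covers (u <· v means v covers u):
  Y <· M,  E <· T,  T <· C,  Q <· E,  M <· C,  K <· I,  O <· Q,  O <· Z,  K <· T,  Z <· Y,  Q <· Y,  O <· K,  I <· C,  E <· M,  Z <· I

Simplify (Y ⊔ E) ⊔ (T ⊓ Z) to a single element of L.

M

Y ∨ E = M
T ∧ Z = O
M ∨ O = M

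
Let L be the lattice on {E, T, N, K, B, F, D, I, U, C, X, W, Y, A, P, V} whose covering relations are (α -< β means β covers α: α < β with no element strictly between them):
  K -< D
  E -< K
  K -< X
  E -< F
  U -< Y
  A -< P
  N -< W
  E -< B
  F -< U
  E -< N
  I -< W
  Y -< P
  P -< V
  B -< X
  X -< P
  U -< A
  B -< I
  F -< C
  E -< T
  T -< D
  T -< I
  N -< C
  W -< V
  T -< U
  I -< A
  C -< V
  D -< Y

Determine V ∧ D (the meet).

Common lower bounds of {V, D}: D, E, K, T.
The greatest among these is D.

D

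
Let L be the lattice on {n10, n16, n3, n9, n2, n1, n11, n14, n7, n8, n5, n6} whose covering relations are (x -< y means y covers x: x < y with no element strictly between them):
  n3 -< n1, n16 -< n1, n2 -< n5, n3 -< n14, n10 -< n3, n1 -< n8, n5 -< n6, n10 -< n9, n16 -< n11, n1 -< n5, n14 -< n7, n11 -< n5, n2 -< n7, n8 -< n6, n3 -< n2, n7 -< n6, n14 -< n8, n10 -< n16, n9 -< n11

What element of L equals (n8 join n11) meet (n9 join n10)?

n8 ∨ n11 = n6
n9 ∨ n10 = n9
n6 ∧ n9 = n9

n9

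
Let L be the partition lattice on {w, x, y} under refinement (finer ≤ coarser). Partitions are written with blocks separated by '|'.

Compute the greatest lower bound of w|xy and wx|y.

w|x|y

The meet (common refinement) of w|xy and wx|y intersects blocks pairwise, giving w|x|y.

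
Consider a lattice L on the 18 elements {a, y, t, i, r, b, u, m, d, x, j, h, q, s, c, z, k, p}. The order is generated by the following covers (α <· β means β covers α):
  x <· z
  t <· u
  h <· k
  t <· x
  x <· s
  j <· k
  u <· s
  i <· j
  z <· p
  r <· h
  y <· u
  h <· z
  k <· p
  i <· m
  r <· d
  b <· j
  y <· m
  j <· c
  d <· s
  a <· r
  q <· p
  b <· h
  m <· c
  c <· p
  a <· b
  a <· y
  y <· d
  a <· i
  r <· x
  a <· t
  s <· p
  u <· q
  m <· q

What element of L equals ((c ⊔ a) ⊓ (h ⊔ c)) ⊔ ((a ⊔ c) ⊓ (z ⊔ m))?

c

c ∨ a = c
h ∨ c = p
c ∧ p = c
a ∨ c = c
z ∨ m = p
c ∧ p = c
c ∨ c = c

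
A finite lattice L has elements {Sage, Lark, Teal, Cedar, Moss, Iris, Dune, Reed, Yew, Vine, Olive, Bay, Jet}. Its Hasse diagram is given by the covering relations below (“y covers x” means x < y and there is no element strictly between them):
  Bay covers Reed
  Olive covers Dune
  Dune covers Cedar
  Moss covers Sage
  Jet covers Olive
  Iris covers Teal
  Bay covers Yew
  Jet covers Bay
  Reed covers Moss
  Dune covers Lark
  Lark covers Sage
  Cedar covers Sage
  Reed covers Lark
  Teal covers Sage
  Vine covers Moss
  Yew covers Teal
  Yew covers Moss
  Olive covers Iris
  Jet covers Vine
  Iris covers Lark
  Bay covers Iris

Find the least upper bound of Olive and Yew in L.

Jet

Common upper bounds of {Olive, Yew}: Jet.
The least among these is Jet.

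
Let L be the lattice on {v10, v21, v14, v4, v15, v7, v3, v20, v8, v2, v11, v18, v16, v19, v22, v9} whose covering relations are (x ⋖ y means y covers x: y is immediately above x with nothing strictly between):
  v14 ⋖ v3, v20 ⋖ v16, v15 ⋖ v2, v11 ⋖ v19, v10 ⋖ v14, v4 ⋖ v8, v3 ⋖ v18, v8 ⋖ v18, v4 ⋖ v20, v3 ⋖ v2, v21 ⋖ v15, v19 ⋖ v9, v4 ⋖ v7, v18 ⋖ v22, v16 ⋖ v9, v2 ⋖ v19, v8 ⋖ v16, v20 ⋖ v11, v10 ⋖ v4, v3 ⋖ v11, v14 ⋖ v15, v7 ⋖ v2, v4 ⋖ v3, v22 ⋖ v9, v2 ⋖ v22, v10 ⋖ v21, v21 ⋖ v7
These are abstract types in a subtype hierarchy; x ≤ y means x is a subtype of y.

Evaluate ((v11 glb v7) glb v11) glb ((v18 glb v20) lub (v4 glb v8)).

v4

v11 ∧ v7 = v4
v4 ∧ v11 = v4
v18 ∧ v20 = v4
v4 ∧ v8 = v4
v4 ∨ v4 = v4
v4 ∧ v4 = v4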